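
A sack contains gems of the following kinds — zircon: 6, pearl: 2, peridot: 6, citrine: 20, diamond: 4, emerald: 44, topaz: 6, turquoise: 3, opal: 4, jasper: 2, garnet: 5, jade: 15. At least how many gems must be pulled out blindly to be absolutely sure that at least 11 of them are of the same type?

69

Put each drawn gem into a box by type. The largest draw with every box below 11 takes min(count, 10) from each type; types with fewer than 10 contribute all they have.
Σ min(cᵢ, 10) = 6 + 2 + 6 + 10 + 4 + 10 + 6 + 3 + 4 + 2 + 5 + 10 = 68.
Draw number 68 + 1 = 69 must push one box to 11.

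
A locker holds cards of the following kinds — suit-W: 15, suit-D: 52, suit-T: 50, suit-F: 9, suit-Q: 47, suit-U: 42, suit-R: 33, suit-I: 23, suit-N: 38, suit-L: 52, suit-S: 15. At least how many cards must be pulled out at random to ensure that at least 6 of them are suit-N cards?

344

In the worst case for collecting suit-N cards, every non-suit-N card comes out first.
There are 15 + 52 + 50 + 9 + 47 + 42 + 33 + 23 + 52 + 15 = 338 non-suit-N cards altogether.
After those, each further card must be suit-N, so 338 + 6 = 344 draws guarantee 6 suit-N cards.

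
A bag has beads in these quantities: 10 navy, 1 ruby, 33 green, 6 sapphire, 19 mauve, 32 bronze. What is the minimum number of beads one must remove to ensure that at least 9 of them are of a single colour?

40

The 6 colours are the holes; the beads drawn are the pigeons.
To avoid 9 of any one colour, the worst case takes at most 8 of each colour, or every bead of a colour that has fewer than 8.
That gives 8 + 1 + 8 + 6 + 8 + 8 = 39 beads with no colour reaching 9.
The next bead forces some colour to 9, so 39 + 1 = 40.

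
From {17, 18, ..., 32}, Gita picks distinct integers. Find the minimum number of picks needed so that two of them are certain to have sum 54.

Two chosen integers sum to 54 exactly when both halves of some pair {x, 54−x} with 22 ≤ x ≤ 54−x ≤ 32 are chosen — 5 such pairs.
The remaining 6 elements (those with no distinct partner in range) can never complete a 54-sum, so the worst case takes all of them and one from each pair: 6 + 5 = 11.
The 12th integer has to be the second member of some pair, so 11 + 1 = 12.

12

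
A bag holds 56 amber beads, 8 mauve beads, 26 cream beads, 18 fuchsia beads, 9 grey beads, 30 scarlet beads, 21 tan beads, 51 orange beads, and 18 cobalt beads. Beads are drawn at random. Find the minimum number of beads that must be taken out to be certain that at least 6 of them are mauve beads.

In the worst case for collecting mauve beads, every non-mauve bead comes out first.
There are 56 + 26 + 18 + 9 + 30 + 21 + 51 + 18 = 229 non-mauve beads altogether.
After those, each further bead must be mauve, so 229 + 6 = 235 draws guarantee 6 mauve beads.

235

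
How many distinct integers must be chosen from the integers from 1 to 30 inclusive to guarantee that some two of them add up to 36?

19

Group the elements by complementary pair {x, 36−x}: {6,30}, {7,29}, {8,28}, …, giving 12 two-element pairs; the single value 18 (it cannot pair with itself since the integers are distinct); and 5 integers whose partner 36−x falls outside [1,30].
Treating each of those 18 groups as a pigeonhole, one can pick one integer per group — 18 integers — with no two summing to 36.
The 19th integer lands in an occupied pair, forcing a sum of 36.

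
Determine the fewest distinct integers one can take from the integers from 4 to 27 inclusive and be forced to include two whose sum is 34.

15

A set avoiding the sum 34 can contain at most one of each pair {x, 34−x}, plus the 4 elements whose complement lies outside the range or equal to its own complement.
The integers 4, …, 17 (14 of them) are such a set: any two sum to at least 4+5 = 9 and at most 16+17 = 33 < 34.
Any 15th integer completes one of the 10 pairs, so 15 choices force a sum of 34.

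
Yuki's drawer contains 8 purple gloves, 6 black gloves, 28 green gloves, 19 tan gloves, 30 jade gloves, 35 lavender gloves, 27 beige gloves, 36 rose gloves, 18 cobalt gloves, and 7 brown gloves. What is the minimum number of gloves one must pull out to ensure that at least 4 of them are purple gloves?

210

In the worst case for collecting purple gloves, every non-purple glove comes out first.
There are 6 + 28 + 19 + 30 + 35 + 27 + 36 + 18 + 7 = 206 non-purple gloves altogether.
After those, each further glove must be purple, so 206 + 4 = 210 draws guarantee 4 purple gloves.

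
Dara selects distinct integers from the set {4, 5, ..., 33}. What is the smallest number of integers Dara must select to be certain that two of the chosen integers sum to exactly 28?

21

A set avoiding the sum 28 can contain at most one of each pair {x, 28−x}, plus the 10 elements whose complement lies outside the range or equal to its own complement.
The integers 14, …, 33 (20 of them) are such a set: any two sum to at least 14+15 = 29 > 28.
By pigeonhole, any 21st integer completes one of the 10 pairs, so 21 choices force a sum of 28.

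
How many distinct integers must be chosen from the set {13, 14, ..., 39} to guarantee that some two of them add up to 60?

Two chosen integers sum to 60 exactly when both halves of some pair {x, 60−x} with 21 ≤ x ≤ 60−x ≤ 39 are chosen — 9 such pairs.
The remaining 9 elements (those with no distinct partner in range) can never complete a 60-sum, so the worst case takes all of them and one from each pair: 9 + 9 = 18.
The 19th integer has to be the second member of some pair, so 18 + 1 = 19.

19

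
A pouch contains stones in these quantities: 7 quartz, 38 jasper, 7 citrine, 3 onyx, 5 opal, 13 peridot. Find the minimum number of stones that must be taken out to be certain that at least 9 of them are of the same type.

39

The 6 types are the holes; the stones drawn are the pigeons.
To avoid 9 of any one type, the worst case takes at most 8 of each type, or every stone of a type that has fewer than 8.
That gives 7 + 8 + 7 + 3 + 5 + 8 = 38 stones with no type reaching 9.
The next stone forces some type to 9, so 38 + 1 = 39.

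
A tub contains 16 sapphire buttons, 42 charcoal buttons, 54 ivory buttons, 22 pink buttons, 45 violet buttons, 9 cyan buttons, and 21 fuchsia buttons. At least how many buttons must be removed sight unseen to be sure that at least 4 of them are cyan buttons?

In the worst case for collecting cyan buttons, every non-cyan button comes out first.
There are 16 + 42 + 54 + 22 + 45 + 21 = 200 non-cyan buttons altogether.
After those, each further button must be cyan, so 200 + 4 = 204 draws guarantee 4 cyan buttons.

204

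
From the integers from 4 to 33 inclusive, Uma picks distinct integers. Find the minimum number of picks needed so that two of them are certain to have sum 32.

Two chosen integers sum to 32 exactly when both halves of some pair {x, 32−x} with 4 ≤ x ≤ 32−x ≤ 28 are chosen — 12 such pairs.
The remaining 6 elements (those with no distinct partner in range) can never complete a 32-sum, so the worst case takes all of them and one from each pair: 6 + 12 = 18.
The 19th integer has to be the second member of some pair, so 18 + 1 = 19.

19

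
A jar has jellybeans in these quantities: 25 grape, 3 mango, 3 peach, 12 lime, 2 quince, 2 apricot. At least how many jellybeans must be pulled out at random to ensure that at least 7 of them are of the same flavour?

23

An adversary could hand out at most 6 jellybeans per flavour (4 flavours run out sooner): 6 + 3 + 3 + 6 + 2 + 2 = 22 jellybeans and still no flavour has 7.
One more jellybean lands in a flavour already at 6, so 23 draws are enough and 22 are not.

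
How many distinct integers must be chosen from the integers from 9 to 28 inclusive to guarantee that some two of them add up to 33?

13

Two chosen integers sum to 33 exactly when both halves of some pair {x, 33−x} with 9 ≤ x ≤ 33−x ≤ 24 are chosen — 8 such pairs.
The remaining 4 elements (those with no distinct partner in range) can never complete a 33-sum, so the worst case takes all of them and one from each pair: 4 + 8 = 12.
The 13th integer has to be the second member of some pair, so 12 + 1 = 13.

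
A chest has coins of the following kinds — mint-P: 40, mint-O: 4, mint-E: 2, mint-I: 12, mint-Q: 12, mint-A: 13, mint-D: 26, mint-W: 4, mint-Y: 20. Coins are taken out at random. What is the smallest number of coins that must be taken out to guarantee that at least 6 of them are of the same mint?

41

An adversary could hand out at most 5 coins per mint (mint-O, mint-E, mint-W run out sooner): 5 + 4 + 2 + 5 + 5 + 5 + 5 + 4 + 5 = 40 coins and still no mint has 6.
One more coin lands in a mint already at 5, so 41 draws are enough and 40 are not.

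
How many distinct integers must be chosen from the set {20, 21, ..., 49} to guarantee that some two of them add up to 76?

A set avoiding the sum 76 can contain at most one of each pair {x, 76−x}, plus the 8 elements whose complement lies outside the range or equal to its own complement.
The integers 20, …, 38 (19 of them) are such a set: any two sum to at least 20+21 = 41 and at most 37+38 = 75 < 76.
Any 20th integer completes one of the 11 pairs, so 20 choices force a sum of 76.

20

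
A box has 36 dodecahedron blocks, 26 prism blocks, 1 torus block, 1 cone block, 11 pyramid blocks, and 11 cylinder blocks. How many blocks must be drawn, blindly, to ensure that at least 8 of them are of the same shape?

31

By the pigeonhole principle, put each drawn block into a box by shape. The largest draw with every box below 8 takes min(count, 7) from each shape; shapes with fewer than 7 contribute all they have.
Σ min(cᵢ, 7) = 7 + 7 + 1 + 1 + 7 + 7 = 30.
Draw number 30 + 1 = 31 must push one box to 8.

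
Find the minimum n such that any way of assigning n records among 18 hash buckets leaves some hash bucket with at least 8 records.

127

With 126 records one could put exactly 7 in each of the 18 hash buckets, and no hash bucket would reach 8.
By the pigeonhole principle, one more record must land in a hash bucket that already has 7, giving it 8.
So 18 × 7 + 1 = 127 records are required.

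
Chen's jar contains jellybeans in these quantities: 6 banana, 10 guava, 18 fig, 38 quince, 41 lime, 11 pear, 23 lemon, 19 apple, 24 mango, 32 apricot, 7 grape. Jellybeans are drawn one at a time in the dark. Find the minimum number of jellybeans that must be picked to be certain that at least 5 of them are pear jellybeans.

In the worst case for collecting pear jellybeans, every non-pear jellybean comes out first.
There are 6 + 10 + 18 + 38 + 41 + 23 + 19 + 24 + 32 + 7 = 218 non-pear jellybeans altogether.
After those, each further jellybean must be pear, so 218 + 5 = 223 draws guarantee 5 pear jellybeans.

223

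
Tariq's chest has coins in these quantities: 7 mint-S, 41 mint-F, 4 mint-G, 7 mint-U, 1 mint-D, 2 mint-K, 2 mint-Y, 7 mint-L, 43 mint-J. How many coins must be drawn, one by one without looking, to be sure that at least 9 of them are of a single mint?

An adversary could hand out at most 8 coins per mint (7 mints run out sooner): 7 + 8 + 4 + 7 + 1 + 2 + 2 + 7 + 8 = 46 coins and still no mint has 9.
One more coin lands in a mint already at 8, so 47 draws are enough and 46 are not.

47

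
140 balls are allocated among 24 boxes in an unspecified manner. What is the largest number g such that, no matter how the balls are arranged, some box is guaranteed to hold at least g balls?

6

The 24 boxes are the holes and the 140 balls are the pigeons.
If every box held at most 5 balls, the total would be at most 24 × 5 = 120, which is less than 140.
So some box holds at least ⌈140/24⌉ = 6 balls.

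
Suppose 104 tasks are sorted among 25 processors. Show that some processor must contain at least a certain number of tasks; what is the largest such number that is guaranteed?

5

The 25 processors are the holes and the 104 tasks are the pigeons.
If every processor held at most 4 tasks, the total would be at most 25 × 4 = 100, which is less than 104.
So some processor holds at least ⌈104/25⌉ = 5 tasks.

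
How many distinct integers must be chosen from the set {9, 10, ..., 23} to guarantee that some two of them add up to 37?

11

Two chosen integers sum to 37 exactly when both halves of some pair {x, 37−x} with 14 ≤ x ≤ 37−x ≤ 23 are chosen — 5 such pairs.
The remaining 5 elements (those with no distinct partner in range) can never complete a 37-sum, so the worst case takes all of them and one from each pair: 5 + 5 = 10.
The 11th integer has to be the second member of some pair, so 10 + 1 = 11.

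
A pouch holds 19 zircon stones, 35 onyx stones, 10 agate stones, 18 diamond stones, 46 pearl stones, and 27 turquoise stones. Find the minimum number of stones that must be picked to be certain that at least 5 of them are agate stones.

In the worst case for collecting agate stones, every non-agate stone comes out first.
There are 19 + 35 + 18 + 46 + 27 = 145 non-agate stones altogether.
After those, each further stone must be agate, so 145 + 5 = 150 draws guarantee 5 agate stones.

150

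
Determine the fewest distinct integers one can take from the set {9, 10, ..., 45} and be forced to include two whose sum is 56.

21

Group the elements by complementary pair {x, 56−x}: {11,45}, {12,44}, {13,43}, …, giving 17 two-element pairs, the single value 28 (it cannot pair with itself since the integers are distinct), and 2 integers whose partner 56−x falls outside [9,45].
Treating each of those 20 groups as a pigeonhole, one can pick one integer per group — 20 integers — with no two summing to 56.
The 21st integer lands in an occupied pair, forcing a sum of 56.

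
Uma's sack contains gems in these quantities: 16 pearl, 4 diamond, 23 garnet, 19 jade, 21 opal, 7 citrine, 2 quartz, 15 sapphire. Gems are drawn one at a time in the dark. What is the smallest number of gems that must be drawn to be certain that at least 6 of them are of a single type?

The 8 types are the holes; the gems drawn are the pigeons.
To avoid 6 of any one type, the worst case takes at most 5 of each type, or every gem of a type that has fewer than 5.
That gives 5 + 4 + 5 + 5 + 5 + 5 + 2 + 5 = 36 gems with no type reaching 6.
The next gem forces some type to 6, so 36 + 1 = 37.

37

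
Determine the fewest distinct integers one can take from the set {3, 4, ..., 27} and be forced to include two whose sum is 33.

Two chosen integers sum to 33 exactly when both halves of some pair {x, 33−x} with 6 ≤ x ≤ 33−x ≤ 27 are chosen — 11 such pairs.
The remaining 3 elements (those with no distinct partner in range) can never complete a 33-sum, so the worst case takes all of them and one from each pair: 3 + 11 = 14.
By pigeonhole, the 15th integer has to be the second member of some pair, so 14 + 1 = 15.

15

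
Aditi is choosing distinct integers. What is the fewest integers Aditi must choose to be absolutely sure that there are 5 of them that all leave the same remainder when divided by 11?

By the pigeonhole principle, the 11 residue classes mod 11 are the pigeonholes.
With 44 integers one could put 4 in each residue class and have no class reach 5.
The 45th integer pushes some class to 5, so 11·4 + 1 = 45.

45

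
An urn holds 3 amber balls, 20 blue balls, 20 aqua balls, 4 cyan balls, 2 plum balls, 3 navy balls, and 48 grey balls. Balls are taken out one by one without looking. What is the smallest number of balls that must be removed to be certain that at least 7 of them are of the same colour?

By the pigeonhole principle, put each drawn ball into a box by colour. The largest draw with every box below 7 takes min(count, 6) from each colour; colours with fewer than 6 contribute all they have.
Σ min(cᵢ, 6) = 3 + 6 + 6 + 4 + 2 + 3 + 6 = 30.
Draw number 30 + 1 = 31 must push one box to 7.

31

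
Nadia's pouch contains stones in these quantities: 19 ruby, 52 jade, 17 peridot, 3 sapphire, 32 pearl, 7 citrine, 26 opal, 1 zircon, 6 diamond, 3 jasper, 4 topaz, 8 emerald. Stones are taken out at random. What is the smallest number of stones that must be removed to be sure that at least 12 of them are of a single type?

Pigeonhole: the 12 types are the holes; the stones drawn are the pigeons.
To avoid 12 of any one type, the worst case takes at most 11 of each type, or every stone of a type that has fewer than 11.
That gives 11 + 11 + 11 + 3 + 11 + 7 + 11 + 1 + 6 + 3 + 4 + 8 = 87 stones with no type reaching 12.
The next stone forces some type to 12, so 87 + 1 = 88.

88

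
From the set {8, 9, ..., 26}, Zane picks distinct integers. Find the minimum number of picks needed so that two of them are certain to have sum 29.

Two chosen integers sum to 29 exactly when both halves of some pair {x, 29−x} with 8 ≤ x ≤ 29−x ≤ 21 are chosen — 7 such pairs.
The remaining 5 elements (those with no distinct partner in range) can never complete a 29-sum, so the worst case takes all of them and one from each pair: 5 + 7 = 12.
The 13th integer has to be the second member of some pair, so 12 + 1 = 13.

13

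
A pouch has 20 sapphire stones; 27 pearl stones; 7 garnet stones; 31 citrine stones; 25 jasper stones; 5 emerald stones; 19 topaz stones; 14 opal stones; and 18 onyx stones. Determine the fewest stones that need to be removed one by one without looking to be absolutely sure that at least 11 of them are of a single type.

By pigeonhole, the 9 types are the holes; the stones drawn are the pigeons.
To avoid 11 of any one type, the worst case takes at most 10 of each type, or every stone of a type that has fewer than 10.
That gives 10 + 10 + 7 + 10 + 10 + 5 + 10 + 10 + 10 = 82 stones with no type reaching 11.
The next stone forces some type to 11, so 82 + 1 = 83.

83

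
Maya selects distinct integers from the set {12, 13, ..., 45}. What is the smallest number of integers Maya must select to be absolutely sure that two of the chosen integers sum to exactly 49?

22

A set avoiding the sum 49 can contain at most one of each pair {x, 49−x}, plus the 8 elements whose complement lies outside the range.
The integers 25, …, 45 (21 of them) are such a set: any two sum to at least 25+26 = 51 > 49.
Any 22nd integer completes one of the 13 pairs, so 22 choices force a sum of 49.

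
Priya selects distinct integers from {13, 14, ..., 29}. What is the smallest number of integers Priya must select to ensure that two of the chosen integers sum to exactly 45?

Group the elements by complementary pair {x, 45−x}: {16,29}, {17,28}, {18,27}, …, giving 7 two-element pairs and 3 integers whose partner 45−x falls outside [13,29].
By pigeonhole, treating each of those 10 groups as a pigeonhole, one can pick one integer per group — 10 integers — with no two summing to 45.
The 11th integer lands in an occupied pair, forcing a sum of 45.

11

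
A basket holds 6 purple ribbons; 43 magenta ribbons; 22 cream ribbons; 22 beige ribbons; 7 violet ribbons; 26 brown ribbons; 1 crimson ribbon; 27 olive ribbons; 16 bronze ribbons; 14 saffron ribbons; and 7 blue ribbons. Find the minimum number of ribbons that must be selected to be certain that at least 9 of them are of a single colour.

78

Pigeonhole: the 11 colours are the holes; the ribbons drawn are the pigeons.
To avoid 9 of any one colour, the worst case takes at most 8 of each colour, or every ribbon of a colour that has fewer than 8.
That gives 6 + 8 + 8 + 8 + 7 + 8 + 1 + 8 + 8 + 8 + 7 = 77 ribbons with no colour reaching 9.
The next ribbon forces some colour to 9, so 77 + 1 = 78.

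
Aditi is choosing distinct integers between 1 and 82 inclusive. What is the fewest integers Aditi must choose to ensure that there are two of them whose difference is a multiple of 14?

15

Integers whose pairwise differences are multiples of 14 are exactly those sharing a remainder mod 14. The 14 residue classes mod 14 are the pigeonholes.
With 14 integers one could put 1 in each residue class and have no class reach 2.
The 15th integer pushes some class to 2, so 14·1 + 1 = 15.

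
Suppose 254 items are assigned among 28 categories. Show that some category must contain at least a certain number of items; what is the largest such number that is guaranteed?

10

The 28 categories are the holes and the 254 items are the pigeons.
If every category held at most 9 items, the total would be at most 28 × 9 = 252, which is less than 254.
So some category holds at least ⌈254/28⌉ = 10 items.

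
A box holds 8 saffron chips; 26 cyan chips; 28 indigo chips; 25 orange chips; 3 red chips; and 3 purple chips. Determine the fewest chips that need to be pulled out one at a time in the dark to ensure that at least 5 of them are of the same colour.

By pigeonhole, put each drawn chip into a box by colour. The largest draw with every box below 5 takes min(count, 4) from each colour; colours with fewer than 4 contribute all they have.
Σ min(cᵢ, 4) = 4 + 4 + 4 + 4 + 3 + 3 = 22.
Draw number 22 + 1 = 23 must push one box to 5.

23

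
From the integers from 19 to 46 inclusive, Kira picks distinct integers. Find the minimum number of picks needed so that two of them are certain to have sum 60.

Group the elements by complementary pair {x, 60−x}: {19,41}, {20,40}, {21,39}, …, giving 11 two-element pairs, the single value 30 (it cannot pair with itself since the integers are distinct), and 5 integers whose partner 60−x falls outside [19,46].
Treating each of those 17 groups as a pigeonhole, one can pick one integer per group — 17 integers — with no two summing to 60.
The 18th integer lands in an occupied pair, forcing a sum of 60.

18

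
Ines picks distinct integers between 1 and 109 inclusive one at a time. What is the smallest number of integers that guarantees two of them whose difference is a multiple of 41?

42

Integers whose pairwise differences are multiples of 41 are exactly those sharing a remainder mod 41. The 41 residue classes mod 41 are the pigeonholes.
With 41 integers one could put 1 in each residue class and have no class reach 2.
The 42nd integer pushes some class to 2, so 41·1 + 1 = 42.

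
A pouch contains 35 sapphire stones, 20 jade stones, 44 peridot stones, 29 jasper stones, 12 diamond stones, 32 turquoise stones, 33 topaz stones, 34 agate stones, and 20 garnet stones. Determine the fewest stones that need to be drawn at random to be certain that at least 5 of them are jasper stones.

In the worst case for collecting jasper stones, every non-jasper stone comes out first.
There are 35 + 20 + 44 + 12 + 32 + 33 + 34 + 20 = 230 non-jasper stones altogether.
After those, each further stone must be jasper, so 230 + 5 = 235 draws guarantee 5 jasper stones.

235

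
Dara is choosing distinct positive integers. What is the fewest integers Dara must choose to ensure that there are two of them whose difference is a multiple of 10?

11

Integers whose pairwise differences are multiples of 10 are exactly those sharing a remainder mod 10. By pigeonhole, the 10 residue classes mod 10 are the pigeonholes.
With 10 integers one could put 1 in each residue class and have no class reach 2.
The 11th integer pushes some class to 2, so 10·1 + 1 = 11.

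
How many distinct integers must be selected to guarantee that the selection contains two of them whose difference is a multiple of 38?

39

Integers whose pairwise differences are multiples of 38 are exactly those sharing a remainder mod 38. The 38 residue classes mod 38 are the pigeonholes.
With 38 integers one could put 1 in each residue class and have no class reach 2.
The 39th integer pushes some class to 2, so 38·1 + 1 = 39.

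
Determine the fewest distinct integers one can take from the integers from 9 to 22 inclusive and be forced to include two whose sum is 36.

11

Group the elements by complementary pair {x, 36−x}: {14,22}, {15,21}, {16,20}, …, giving 4 two-element pairs, the single value 18 (it cannot pair with itself since the integers are distinct), and 5 integers whose partner 36−x falls outside [9,22].
Treating each of those 10 groups as a pigeonhole, one can pick one integer per group — 10 integers — with no two summing to 36.
The 11th integer lands in an occupied pair, forcing a sum of 36.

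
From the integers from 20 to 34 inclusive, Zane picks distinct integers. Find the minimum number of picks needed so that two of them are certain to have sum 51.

10

Group the elements by complementary pair {x, 51−x}: {20,31}, {21,30}, {22,29}, …, giving 6 two-element pairs and 3 integers whose partner 51−x falls outside [20,34].
By the pigeonhole principle, treating each of those 9 groups as a pigeonhole, one can pick one integer per group — 9 integers — with no two summing to 51.
The 10th integer lands in an occupied pair, forcing a sum of 51.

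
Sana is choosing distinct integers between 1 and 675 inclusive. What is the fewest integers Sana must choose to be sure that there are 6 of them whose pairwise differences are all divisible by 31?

Integers whose pairwise differences are multiples of 31 are exactly those sharing a remainder mod 31. By pigeonhole, the 31 residue classes mod 31 are the pigeonholes.
With 155 integers one could put 5 in each residue class and have no class reach 6.
The 156th integer pushes some class to 6, so 31·5 + 1 = 156.

156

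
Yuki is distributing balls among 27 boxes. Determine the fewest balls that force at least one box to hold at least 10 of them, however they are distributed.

244

With 243 balls one could put exactly 9 in each of the 27 boxes, and no box would reach 10.
One more ball must land in a box that already has 9, giving it 10.
So 27 × 9 + 1 = 244 balls are required.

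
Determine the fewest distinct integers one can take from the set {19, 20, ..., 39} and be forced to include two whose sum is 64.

15

Two chosen integers sum to 64 exactly when both halves of some pair {x, 64−x} with 25 ≤ x ≤ 64−x ≤ 39 are chosen — 7 such pairs.
The remaining 7 elements (those with no distinct partner in range) can never complete a 64-sum, so the worst case takes all of them and one from each pair: 7 + 7 = 14.
The 15th integer has to be the second member of some pair, so 14 + 1 = 15.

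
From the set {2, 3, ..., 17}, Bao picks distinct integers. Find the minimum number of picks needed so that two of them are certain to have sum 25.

Two chosen integers sum to 25 exactly when both halves of some pair {x, 25−x} with 8 ≤ x ≤ 25−x ≤ 17 are chosen — 5 such pairs.
The remaining 6 elements (those with no distinct partner in range) can never complete a 25-sum, so the worst case takes all of them and one from each pair: 6 + 5 = 11.
Pigeonhole: the 12th integer has to be the second member of some pair, so 11 + 1 = 12.

12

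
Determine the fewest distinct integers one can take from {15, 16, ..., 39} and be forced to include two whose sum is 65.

19

Group the elements by complementary pair {x, 65−x}: {26,39}, {27,38}, {28,37}, …, giving 7 two-element pairs and 11 integers whose partner 65−x falls outside [15,39].
Treating each of those 18 groups as a pigeonhole, one can pick one integer per group — 18 integers — with no two summing to 65.
The 19th integer lands in an occupied pair, forcing a sum of 65.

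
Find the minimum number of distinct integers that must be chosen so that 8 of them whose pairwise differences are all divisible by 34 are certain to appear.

239

Integers whose pairwise differences are multiples of 34 are exactly those sharing a remainder mod 34. The 34 residue classes mod 34 are the pigeonholes.
With 238 integers one could put 7 in each residue class and have no class reach 8.
The 239th integer pushes some class to 8, so 34·7 + 1 = 239.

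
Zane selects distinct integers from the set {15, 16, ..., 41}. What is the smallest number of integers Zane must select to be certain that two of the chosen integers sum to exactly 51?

17

Group the elements by complementary pair {x, 51−x}: {15,36}, {16,35}, {17,34}, …, giving 11 two-element pairs and 5 integers whose partner 51−x falls outside [15,41].
By the pigeonhole principle, treating each of those 16 groups as a pigeonhole, one can pick one integer per group — 16 integers — with no two summing to 51.
The 17th integer lands in an occupied pair, forcing a sum of 51.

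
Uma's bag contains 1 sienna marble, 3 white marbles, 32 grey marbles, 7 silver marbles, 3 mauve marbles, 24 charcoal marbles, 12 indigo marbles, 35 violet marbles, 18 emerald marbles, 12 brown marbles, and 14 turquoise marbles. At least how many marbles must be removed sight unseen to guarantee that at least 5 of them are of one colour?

By pigeonhole, the 11 colours are the holes; the marbles drawn are the pigeons.
To avoid 5 of any one colour, the worst case takes at most 4 of each colour, or every marble of a colour that has fewer than 4.
That gives 1 + 3 + 4 + 4 + 3 + 4 + 4 + 4 + 4 + 4 + 4 = 39 marbles with no colour reaching 5.
The next marble forces some colour to 5, so 39 + 1 = 40.

40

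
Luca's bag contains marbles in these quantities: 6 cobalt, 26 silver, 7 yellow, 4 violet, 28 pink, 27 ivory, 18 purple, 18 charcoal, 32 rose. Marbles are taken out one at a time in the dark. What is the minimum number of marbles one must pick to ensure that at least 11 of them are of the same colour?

Pigeonhole: put each drawn marble into a box by colour. The largest draw with every box below 11 takes min(count, 10) from each colour; colours with fewer than 10 contribute all they have.
Σ min(cᵢ, 10) = 6 + 10 + 7 + 4 + 10 + 10 + 10 + 10 + 10 = 77.
Draw number 77 + 1 = 78 must push one box to 11.

78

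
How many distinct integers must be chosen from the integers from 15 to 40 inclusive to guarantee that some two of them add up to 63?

18

A set avoiding the sum 63 can contain at most one of each pair {x, 63−x}, plus the 8 elements whose complement lies outside the range.
The integers 15, …, 31 (17 of them) are such a set: any two sum to at least 15+16 = 31 and at most 30+31 = 61 < 63.
Any 18th integer completes one of the 9 pairs, so 18 choices force a sum of 63.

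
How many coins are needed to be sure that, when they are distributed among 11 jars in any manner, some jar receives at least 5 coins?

45

With 44 coins one could put exactly 4 in each of the 11 jars, and no jar would reach 5.
By pigeonhole, one more coin must land in a jar that already has 4, giving it 5.
So 11 × 4 + 1 = 45 coins are required.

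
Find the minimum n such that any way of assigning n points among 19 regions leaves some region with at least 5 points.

77

With 76 points one could put exactly 4 in each of the 19 regions, and no region would reach 5.
Pigeonhole: one more point must land in a region that already has 4, giving it 5.
So 19 × 4 + 1 = 77 points are required.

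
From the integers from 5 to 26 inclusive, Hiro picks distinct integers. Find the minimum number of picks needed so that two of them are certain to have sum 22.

A set avoiding the sum 22 can contain at most one of each pair {x, 22−x}, plus the 10 elements whose complement lies outside the range or equal to its own complement.
The integers 11, …, 26 (16 of them) are such a set: any two sum to at least 11+12 = 23 > 22.
Any 17th integer completes one of the 6 pairs, so 17 choices force a sum of 22.

17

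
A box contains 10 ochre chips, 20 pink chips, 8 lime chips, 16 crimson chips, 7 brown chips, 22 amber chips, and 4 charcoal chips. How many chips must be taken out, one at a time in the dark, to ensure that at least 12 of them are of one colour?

Pigeonhole: the 7 colours are the holes; the chips drawn are the pigeons.
To avoid 12 of any one colour, the worst case takes at most 11 of each colour, or every chip of a colour that has fewer than 11.
That gives 10 + 11 + 8 + 11 + 7 + 11 + 4 = 62 chips with no colour reaching 12.
The next chip forces some colour to 12, so 62 + 1 = 63.

63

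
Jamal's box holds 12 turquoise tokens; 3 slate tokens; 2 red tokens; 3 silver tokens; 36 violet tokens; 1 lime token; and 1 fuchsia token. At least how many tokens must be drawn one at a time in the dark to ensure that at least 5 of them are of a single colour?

19

An adversary could hand out at most 4 tokens per colour (5 colours run out sooner): 4 + 3 + 2 + 3 + 4 + 1 + 1 = 18 tokens and still no colour has 5.
By pigeonhole, one more token lands in a colour already at 4, so 19 draws are enough and 18 are not.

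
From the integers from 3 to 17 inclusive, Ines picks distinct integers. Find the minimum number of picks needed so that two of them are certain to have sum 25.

Group the elements by complementary pair {x, 25−x}: {8,17}, {9,16}, {10,15}, …, giving 5 two-element pairs and 5 integers whose partner 25−x falls outside [3,17].
Treating each of those 10 groups as a pigeonhole, one can pick one integer per group — 10 integers — with no two summing to 25.
The 11th integer lands in an occupied pair, forcing a sum of 25.

11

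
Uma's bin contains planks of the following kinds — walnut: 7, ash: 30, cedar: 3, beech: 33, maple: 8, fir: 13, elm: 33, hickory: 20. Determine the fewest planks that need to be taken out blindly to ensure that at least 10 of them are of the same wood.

An adversary could hand out at most 9 planks per wood (walnut, cedar, maple run out sooner): 7 + 9 + 3 + 9 + 8 + 9 + 9 + 9 = 63 planks and still no wood has 10.
One more plank lands in a wood already at 9, so 64 draws are enough and 63 are not.

64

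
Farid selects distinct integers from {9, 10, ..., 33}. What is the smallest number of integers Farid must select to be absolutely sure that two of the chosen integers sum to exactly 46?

Two chosen integers sum to 46 exactly when both halves of some pair {x, 46−x} with 13 ≤ x ≤ 46−x ≤ 33 are chosen — 10 such pairs.
The remaining 5 elements (those with no distinct partner in range) can never complete a 46-sum, so the worst case takes all of them and one from each pair: 5 + 10 = 15.
The 16th integer has to be the second member of some pair, so 15 + 1 = 16.

16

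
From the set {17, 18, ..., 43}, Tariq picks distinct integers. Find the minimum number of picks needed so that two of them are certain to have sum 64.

Two chosen integers sum to 64 exactly when both halves of some pair {x, 64−x} with 21 ≤ x ≤ 64−x ≤ 43 are chosen — 11 such pairs.
The remaining 5 elements (those with no distinct partner in range) can never complete a 64-sum, so the worst case takes all of them and one from each pair: 5 + 11 = 16.
The 17th integer has to be the second member of some pair, so 16 + 1 = 17.

17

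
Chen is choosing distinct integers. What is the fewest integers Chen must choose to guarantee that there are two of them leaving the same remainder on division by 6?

The 6 residue classes mod 6 are the pigeonholes.
With 6 integers one could put 1 in each residue class and have no class reach 2.
The 7th integer pushes some class to 2, so 6·1 + 1 = 7.

7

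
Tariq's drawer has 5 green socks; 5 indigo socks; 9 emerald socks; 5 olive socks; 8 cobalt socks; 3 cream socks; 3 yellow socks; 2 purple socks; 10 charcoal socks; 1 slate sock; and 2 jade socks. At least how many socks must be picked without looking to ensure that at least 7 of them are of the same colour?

45

By pigeonhole, the 11 colours are the holes; the socks drawn are the pigeons.
To avoid 7 of any one colour, the worst case takes at most 6 of each colour, or every sock of a colour that has fewer than 6.
That gives 5 + 5 + 6 + 5 + 6 + 3 + 3 + 2 + 6 + 1 + 2 = 44 socks with no colour reaching 7.
The next sock forces some colour to 7, so 44 + 1 = 45.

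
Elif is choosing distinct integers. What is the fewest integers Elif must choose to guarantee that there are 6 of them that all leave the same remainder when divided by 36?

181

The 36 residue classes mod 36 are the pigeonholes.
With 180 integers one could put 5 in each residue class and have no class reach 6.
The 181st integer pushes some class to 6, so 36·5 + 1 = 181.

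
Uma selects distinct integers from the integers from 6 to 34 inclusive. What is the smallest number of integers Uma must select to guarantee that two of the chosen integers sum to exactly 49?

20

Group the elements by complementary pair {x, 49−x}: {15,34}, {16,33}, {17,32}, …, giving 10 two-element pairs and 9 integers whose partner 49−x falls outside [6,34].
Treating each of those 19 groups as a pigeonhole, one can pick one integer per group — 19 integers — with no two summing to 49.
The 20th integer lands in an occupied pair, forcing a sum of 49.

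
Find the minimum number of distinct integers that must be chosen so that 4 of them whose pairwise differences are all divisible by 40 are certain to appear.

121

Integers whose pairwise differences are multiples of 40 are exactly those sharing a remainder mod 40. Pigeonhole: the 40 residue classes mod 40 are the pigeonholes.
With 120 integers one could put 3 in each residue class and have no class reach 4.
The 121st integer pushes some class to 4, so 40·3 + 1 = 121.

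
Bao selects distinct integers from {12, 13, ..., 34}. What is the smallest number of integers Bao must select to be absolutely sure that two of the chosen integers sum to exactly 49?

Two chosen integers sum to 49 exactly when both halves of some pair {x, 49−x} with 15 ≤ x ≤ 49−x ≤ 34 are chosen — 10 such pairs.
The remaining 3 elements (those with no distinct partner in range) can never complete a 49-sum, so the worst case takes all of them and one from each pair: 3 + 10 = 13.
Pigeonhole: the 14th integer has to be the second member of some pair, so 13 + 1 = 14.

14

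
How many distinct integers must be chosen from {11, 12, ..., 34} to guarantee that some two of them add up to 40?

16

Group the elements by complementary pair {x, 40−x}: {11,29}, {12,28}, {13,27}, …, giving 9 two-element pairs, the single value 20 (it cannot pair with itself since the integers are distinct), and 5 integers whose partner 40−x falls outside [11,34].
Pigeonhole: treating each of those 15 groups as a pigeonhole, one can pick one integer per group — 15 integers — with no two summing to 40.
The 16th integer lands in an occupied pair, forcing a sum of 40.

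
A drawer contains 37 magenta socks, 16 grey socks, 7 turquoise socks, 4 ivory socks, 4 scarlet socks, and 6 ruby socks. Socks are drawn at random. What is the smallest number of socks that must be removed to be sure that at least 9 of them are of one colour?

38

Put each drawn sock into a box by colour. The largest draw with every box below 9 takes min(count, 8) from each colour; colours with fewer than 8 contribute all they have.
Σ min(cᵢ, 8) = 8 + 8 + 7 + 4 + 4 + 6 = 37.
Draw number 37 + 1 = 38 must push one box to 9.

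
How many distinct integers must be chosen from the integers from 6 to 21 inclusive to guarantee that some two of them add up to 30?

Group the elements by complementary pair {x, 30−x}: {9,21}, {10,20}, {11,19}, …, giving 6 two-element pairs, the single value 15 (it cannot pair with itself since the integers are distinct), and 3 integers whose partner 30−x falls outside [6,21].
By the pigeonhole principle, treating each of those 10 groups as a pigeonhole, one can pick one integer per group — 10 integers — with no two summing to 30.
The 11th integer lands in an occupied pair, forcing a sum of 30.

11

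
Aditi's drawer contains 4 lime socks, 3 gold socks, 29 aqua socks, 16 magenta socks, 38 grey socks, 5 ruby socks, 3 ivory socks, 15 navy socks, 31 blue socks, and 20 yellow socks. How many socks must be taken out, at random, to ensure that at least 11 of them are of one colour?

76

Pigeonhole: put each drawn sock into a box by colour. The largest draw with every box below 11 takes min(count, 10) from each colour; colours with fewer than 10 contribute all they have.
Σ min(cᵢ, 10) = 4 + 3 + 10 + 10 + 10 + 5 + 3 + 10 + 10 + 10 = 75.
Draw number 75 + 1 = 76 must push one box to 11.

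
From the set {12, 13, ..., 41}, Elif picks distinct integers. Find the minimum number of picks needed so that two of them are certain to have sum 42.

Two chosen integers sum to 42 exactly when both halves of some pair {x, 42−x} with 12 ≤ x ≤ 42−x ≤ 30 are chosen — 9 such pairs.
The remaining 12 elements (those with no distinct partner in range) can never complete a 42-sum, so the worst case takes all of them and one from each pair: 12 + 9 = 21.
By the pigeonhole principle, the 22nd integer has to be the second member of some pair, so 21 + 1 = 22.

22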